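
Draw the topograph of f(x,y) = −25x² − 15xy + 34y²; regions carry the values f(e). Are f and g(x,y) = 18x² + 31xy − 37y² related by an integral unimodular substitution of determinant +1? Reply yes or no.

D₁ = 3625, D₂ = 3625
river cycle of f (length 30): (34, 15, -25), (-25, 35, 24), (24, 13, -36), (-36, 59, 1), (1, 59, -36), (-36, 13, 24), (24, 35, -25), (-25, 15, 34), (34, 53, -6), (-6, 55, 25), … (20 more)
river cycle of g (length 26): (-37, 43, 12), (12, 53, -17), (-17, 49, 18), (18, 59, -2), (-2, 57, 47), (47, 37, -12), (-12, 59, 3), (3, 55, -50), (-50, 45, 8), (8, 51, -32), … (16 more)
cycles differ ⇒ inequivalent

no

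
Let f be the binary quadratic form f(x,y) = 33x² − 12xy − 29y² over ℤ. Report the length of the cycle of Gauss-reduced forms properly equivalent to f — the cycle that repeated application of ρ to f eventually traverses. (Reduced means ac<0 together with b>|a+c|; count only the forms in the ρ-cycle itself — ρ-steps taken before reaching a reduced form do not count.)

D = 3972, ⌊√D⌋ = 63
descent: ρ → (-29,12,33)  [lands on river]
river: ρ → (33,54,-8)
river: ρ → (-8,58,19)
river: ρ → (19,56,-11)
river: ρ → (-11,54,24)
river: ρ → (24,42,-23)
river: ρ → (-23,50,16)
river: ρ → (16,46,-29)
ρ-cycle length = 8 (tail of 1 descent step not counted)

8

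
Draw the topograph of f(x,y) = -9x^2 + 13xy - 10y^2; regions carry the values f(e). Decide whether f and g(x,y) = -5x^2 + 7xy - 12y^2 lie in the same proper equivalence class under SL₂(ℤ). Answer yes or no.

D₁ = -191, D₂ = -191
f is negative-definite; reduce −f:
−f: translate: b→5 (≡-13 mod 18), so (9,-13,10)→(9,5,6)
−f: flip: (9,5,6)→(6,-5,9)
−f: reduced (well bottom): (6,-5,9) with a≤c, −a<b≤a
flip sign back: reduced form of f is (-6,5,-9)
g is negative-definite; reduce −g:
−g: translate: b→3 (≡-7 mod 10), so (5,-7,12)→(5,3,10)
−g: reduced (well bottom): (5,3,10) with a≤c, −a<b≤a
flip sign back: reduced form of g is (-5,-3,-10)
reduced forms (-6, 5, -9) vs (-5, -3, -10) ⇒ inequivalent

no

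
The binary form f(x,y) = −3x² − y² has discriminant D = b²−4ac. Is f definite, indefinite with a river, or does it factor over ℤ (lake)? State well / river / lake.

D = b²−4ac = 0² − 4·(-3)·(-1) = -12
D < 0 ⇒ definite ⇒ every region one sign ⇒ single well

well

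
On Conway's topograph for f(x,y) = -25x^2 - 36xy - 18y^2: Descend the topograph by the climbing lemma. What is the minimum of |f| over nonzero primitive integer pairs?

translate: b→-14 (≡36 mod 50), so (25,36,18)→(25,-14,7)
flip: (25,-14,7)→(7,14,25)
translate: b→0 (≡14 mod 14), so (7,14,25)→(7,0,18)
reduced (well bottom): (7,0,18) with a≤c, −a<b≤a
well minimum |f| = |-7| = 7 (negative-definite)

7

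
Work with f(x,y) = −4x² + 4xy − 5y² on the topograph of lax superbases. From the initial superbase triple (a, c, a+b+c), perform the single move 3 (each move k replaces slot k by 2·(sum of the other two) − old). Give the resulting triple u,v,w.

start (-4,-5,-5) = (f(1,0),f(0,1),f(1,1))
replace slot 3: 2·((-4)+(-5)) − (-5) = -13 → (-4,-5,-13)

-4,-5,-13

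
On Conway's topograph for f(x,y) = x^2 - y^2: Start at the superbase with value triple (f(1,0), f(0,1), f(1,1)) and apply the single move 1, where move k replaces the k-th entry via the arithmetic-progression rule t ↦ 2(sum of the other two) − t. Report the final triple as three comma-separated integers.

start (1,-1,0) = (f(1,0),f(0,1),f(1,1))
replace slot 1: 2·((-1)+0) − 1 = -3 → (-3,-1,0)

-3,-1,0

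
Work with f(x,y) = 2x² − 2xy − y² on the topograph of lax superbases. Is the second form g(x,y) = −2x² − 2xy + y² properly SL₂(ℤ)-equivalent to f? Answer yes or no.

D₁ = 12, D₂ = 12
river cycle of f (length 2): (-1, 2, 2), (2, 2, -1)
river cycle of g (length 2): (1, 2, -2), (-2, 2, 1)
cycles differ ⇒ inequivalent

no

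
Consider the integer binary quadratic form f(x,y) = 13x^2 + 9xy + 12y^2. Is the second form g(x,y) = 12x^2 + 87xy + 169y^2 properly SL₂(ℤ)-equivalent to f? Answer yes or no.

D₁ = -543, D₂ = -543
f: flip: (13,9,12)→(12,-9,13)
f: reduced (well bottom): (12,-9,13) with a≤c, −a<b≤a
g: translate: b→-9 (≡87 mod 24), so (12,87,169)→(12,-9,13)
g: reduced (well bottom): (12,-9,13) with a≤c, −a<b≤a
reduced forms (12, -9, 13) vs (12, -9, 13) ⇒ equivalent

yes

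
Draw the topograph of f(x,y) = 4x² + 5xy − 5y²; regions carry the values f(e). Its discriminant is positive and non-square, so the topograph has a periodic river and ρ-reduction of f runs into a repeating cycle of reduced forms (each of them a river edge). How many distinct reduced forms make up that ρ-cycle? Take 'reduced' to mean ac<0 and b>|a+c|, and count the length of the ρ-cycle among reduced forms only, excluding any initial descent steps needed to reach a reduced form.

D = 105, ⌊√D⌋ = 10
river: ρ → (-5,5,4)
river: ρ → (4,3,-6)
river: ρ → (-6,9,1)
river: ρ → (1,9,-6)
river: ρ → (-6,3,4)
river: ρ → (4,5,-5)
ρ-cycle length = 6 (tail of 0 descent steps not counted)

6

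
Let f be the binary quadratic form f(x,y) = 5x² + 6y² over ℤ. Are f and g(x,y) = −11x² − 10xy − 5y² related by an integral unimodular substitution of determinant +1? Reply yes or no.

D₁ = -120, D₂ = -120
f: reduced (well bottom): (5,0,6) with a≤c, −a<b≤a
g is negative-definite; reduce −g:
−g: flip: (11,10,5)→(5,-10,11)
−g: translate: b→0 (≡-10 mod 10), so (5,-10,11)→(5,0,6)
−g: reduced (well bottom): (5,0,6) with a≤c, −a<b≤a
flip sign back: reduced form of g is (-5,0,-6)
reduced forms (5, 0, 6) vs (-5, 0, -6) ⇒ inequivalent

no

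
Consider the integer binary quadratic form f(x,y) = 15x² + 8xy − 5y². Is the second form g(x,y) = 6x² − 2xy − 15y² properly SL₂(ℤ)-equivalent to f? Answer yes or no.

D₁ = 364, D₂ = 364
river cycle of f (length 8): (-5, 12, 11), (11, 10, -6), (-6, 14, 7), (7, 14, -6), (-6, 10, 11), (11, 12, -5), (-5, 18, 2), (2, 18, -5)
river cycle of g (length 8): (6, 10, -11), (-11, 12, 5), (5, 18, -2), (-2, 18, 5), (5, 12, -11), (-11, 10, 6), (6, 14, -7), (-7, 14, 6)
cycles differ ⇒ inequivalent

no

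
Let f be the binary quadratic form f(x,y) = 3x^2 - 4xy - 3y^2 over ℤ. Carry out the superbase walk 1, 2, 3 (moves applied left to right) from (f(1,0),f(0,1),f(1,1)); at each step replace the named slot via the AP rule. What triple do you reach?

start (3,-3,-4) = (f(1,0),f(0,1),f(1,1))
replace slot 1: 2·((-3)+(-4)) − 3 = -17 → (-17,-3,-4)
replace slot 2: 2·((-17)+(-4)) − (-3) = -39 → (-17,-39,-4)
replace slot 3: 2·((-17)+(-39)) − (-4) = -108 → (-17,-39,-108)

-17,-39,-108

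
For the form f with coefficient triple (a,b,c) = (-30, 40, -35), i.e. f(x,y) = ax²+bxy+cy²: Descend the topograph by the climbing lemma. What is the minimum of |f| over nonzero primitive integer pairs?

translate: b→20 (≡-40 mod 60), so (30,-40,35)→(30,20,25)
flip: (30,20,25)→(25,-20,30)
reduced (well bottom): (25,-20,30) with a≤c, −a<b≤a
well minimum |f| = |-25| = 25 (negative-definite)

25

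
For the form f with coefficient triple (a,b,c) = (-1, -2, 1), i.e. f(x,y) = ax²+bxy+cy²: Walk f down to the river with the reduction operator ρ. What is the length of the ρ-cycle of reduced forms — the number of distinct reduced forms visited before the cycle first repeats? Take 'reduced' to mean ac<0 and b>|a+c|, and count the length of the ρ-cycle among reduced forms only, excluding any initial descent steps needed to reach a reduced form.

D = 8, ⌊√D⌋ = 2
descent: ρ → (1,2,-1)  [lands on river]
river: ρ → (-1,2,1)
ρ-cycle length = 2 (tail of 1 descent step not counted)

2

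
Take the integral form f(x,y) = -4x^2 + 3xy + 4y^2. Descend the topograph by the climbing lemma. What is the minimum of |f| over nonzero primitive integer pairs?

river: ρ → (4,5,-3)
river: ρ → (-3,7,2)
river: ρ → (2,5,-6)
river: ρ → (-6,7,1)
river: ρ → (1,7,-6)
river: ρ → (-6,5,2)
river: ρ → (2,7,-3)
river: ρ → (-3,5,4)
river: ρ → (4,3,-4)
river: ρ → (-4,5,3)
river: ρ → (3,7,-2)
river: ρ → (-2,5,6)
river: ρ → (6,7,-1)
river: ρ → (-1,7,6)
river: ρ → (6,5,-2)
river: ρ → (-2,7,3)
river: ρ → (3,5,-4)
river: ρ → (-4,3,4)
closes: descent 0, river 18
min |a| on river = 1

1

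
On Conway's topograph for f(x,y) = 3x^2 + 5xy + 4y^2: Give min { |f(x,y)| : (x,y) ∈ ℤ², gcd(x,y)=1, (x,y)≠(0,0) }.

translate: b→-1 (≡5 mod 6), so (3,5,4)→(3,-1,2)
flip: (3,-1,2)→(2,1,3)
reduced (well bottom): (2,1,3) with a≤c, −a<b≤a
well minimum = a = 2

2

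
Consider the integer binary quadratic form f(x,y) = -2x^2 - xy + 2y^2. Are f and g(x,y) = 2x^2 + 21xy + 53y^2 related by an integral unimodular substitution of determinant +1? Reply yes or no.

D₁ = 17, D₂ = 17
river cycle of f (length 6): (2, 1, -2), (-2, 3, 1), (1, 3, -2), (-2, 1, 2), (2, 3, -1), (-1, 3, 2)
river cycle of g (length 6): (2, 1, -2), (-2, 3, 1), (1, 3, -2), (-2, 1, 2), (2, 3, -1), (-1, 3, 2)
cycles coincide ⇒ equivalent

yes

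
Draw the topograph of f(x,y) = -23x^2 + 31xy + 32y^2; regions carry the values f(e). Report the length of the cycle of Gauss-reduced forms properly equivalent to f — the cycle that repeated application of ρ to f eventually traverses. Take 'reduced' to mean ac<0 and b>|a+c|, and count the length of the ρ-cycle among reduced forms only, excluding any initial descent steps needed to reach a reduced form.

D = 3905, ⌊√D⌋ = 62
river: ρ → (32,33,-22)
river: ρ → (-22,55,10)
river: ρ → (10,45,-47)
river: ρ → (-47,49,8)
river: ρ → (8,47,-53)
river: ρ → (-53,59,2)
river: ρ → (2,61,-23)
river: ρ → (-23,31,32)
ρ-cycle length = 8 (tail of 0 descent steps not counted)

8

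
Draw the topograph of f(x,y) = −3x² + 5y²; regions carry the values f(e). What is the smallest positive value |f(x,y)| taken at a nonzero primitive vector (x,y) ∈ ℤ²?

descent: ρ → (5,0,-3)
descent: ρ → (-3,6,2)  [lands on river]
river: ρ → (2,6,-3)
closes: descent 2, river 2
min |a| on river = 2

2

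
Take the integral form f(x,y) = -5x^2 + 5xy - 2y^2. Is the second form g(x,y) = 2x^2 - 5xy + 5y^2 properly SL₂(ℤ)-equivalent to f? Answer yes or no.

D₁ = -15, D₂ = -15
f is negative-definite; reduce −f:
−f: translate: b→5 (≡-5 mod 10), so (5,-5,2)→(5,5,2)
−f: flip: (5,5,2)→(2,-5,5)
−f: translate: b→-1 (≡-5 mod 4), so (2,-5,5)→(2,-1,2)
−f: flip: (2,-1,2)→(2,1,2)
−f: reduced (well bottom): (2,1,2) with a≤c, −a<b≤a
flip sign back: reduced form of f is (-2,-1,-2)
g: translate: b→-1 (≡-5 mod 4), so (2,-5,5)→(2,-1,2)
g: flip: (2,-1,2)→(2,1,2)
g: reduced (well bottom): (2,1,2) with a≤c, −a<b≤a
reduced forms (-2, -1, -2) vs (2, 1, 2) ⇒ inequivalent

no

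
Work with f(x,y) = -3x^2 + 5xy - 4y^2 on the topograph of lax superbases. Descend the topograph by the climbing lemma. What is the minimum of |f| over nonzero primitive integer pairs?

translate: b→1 (≡-5 mod 6), so (3,-5,4)→(3,1,2)
flip: (3,1,2)→(2,-1,3)
reduced (well bottom): (2,-1,3) with a≤c, −a<b≤a
well minimum |f| = |-2| = 2 (negative-definite)

2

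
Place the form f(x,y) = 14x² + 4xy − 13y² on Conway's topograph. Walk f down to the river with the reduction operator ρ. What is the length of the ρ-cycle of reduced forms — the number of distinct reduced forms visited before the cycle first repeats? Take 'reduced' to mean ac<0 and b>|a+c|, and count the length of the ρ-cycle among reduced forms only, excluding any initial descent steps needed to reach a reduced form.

D = 744, ⌊√D⌋ = 27
river: ρ → (-13,22,5)
river: ρ → (5,18,-21)
river: ρ → (-21,24,2)
river: ρ → (2,24,-21)
river: ρ → (-21,18,5)
river: ρ → (5,22,-13)
river: ρ → (-13,4,14)
river: ρ → (14,24,-3)
river: ρ → (-3,24,14)
river: ρ → (14,4,-13)
ρ-cycle length = 10 (tail of 0 descent steps not counted)

10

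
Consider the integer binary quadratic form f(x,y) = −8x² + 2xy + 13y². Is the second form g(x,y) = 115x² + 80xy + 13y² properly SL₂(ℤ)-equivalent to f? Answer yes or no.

D₁ = 420, D₂ = 420
river cycle of f (length 4): (-8, 18, 3), (3, 18, -8), (-8, 14, 7), (7, 14, -8)
river cycle of g (length 4): (-8, 18, 3), (3, 18, -8), (-8, 14, 7), (7, 14, -8)
cycles coincide ⇒ equivalent

yes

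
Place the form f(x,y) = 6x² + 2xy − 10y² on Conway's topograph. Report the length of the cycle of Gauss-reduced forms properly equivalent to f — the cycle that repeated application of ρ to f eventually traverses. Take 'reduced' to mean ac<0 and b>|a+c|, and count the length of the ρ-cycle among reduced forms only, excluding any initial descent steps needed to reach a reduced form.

D = 244, ⌊√D⌋ = 15
descent: ρ → (-10,-2,6)
descent: ρ → (6,14,-2)  [lands on river]
river: ρ → (-2,14,6)
river: ρ → (6,10,-6)
river: ρ → (-6,14,2)
river: ρ → (2,14,-6)
river: ρ → (-6,10,6)
ρ-cycle length = 6 (tail of 2 descent steps not counted)

6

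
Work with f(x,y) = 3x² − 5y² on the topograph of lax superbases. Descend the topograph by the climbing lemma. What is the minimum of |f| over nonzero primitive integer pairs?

descent: ρ → (-5,0,3)
descent: ρ → (3,6,-2)  [lands on river]
river: ρ → (-2,6,3)
closes: descent 2, river 2
min |a| on river = 2

2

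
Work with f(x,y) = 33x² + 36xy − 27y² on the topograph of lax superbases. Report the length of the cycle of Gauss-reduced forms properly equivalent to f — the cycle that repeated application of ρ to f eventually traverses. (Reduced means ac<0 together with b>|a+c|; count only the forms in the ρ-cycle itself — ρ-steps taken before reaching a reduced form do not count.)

D = 4860, ⌊√D⌋ = 69
river: ρ → (-27,18,42)
river: ρ → (42,66,-3)
river: ρ → (-3,66,42)
river: ρ → (42,18,-27)
river: ρ → (-27,36,33)
river: ρ → (33,30,-30)
river: ρ → (-30,30,33)
river: ρ → (33,36,-27)
ρ-cycle length = 8 (tail of 0 descent steps not counted)

8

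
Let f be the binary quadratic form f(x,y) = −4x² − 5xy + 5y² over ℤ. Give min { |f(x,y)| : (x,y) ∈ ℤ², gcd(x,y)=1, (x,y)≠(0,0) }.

descent: ρ → (5,5,-4)  [lands on river]
river: ρ → (-4,3,6)
river: ρ → (6,9,-1)
river: ρ → (-1,9,6)
river: ρ → (6,3,-4)
river: ρ → (-4,5,5)
closes: descent 1, river 6
min |a| on river = 1

1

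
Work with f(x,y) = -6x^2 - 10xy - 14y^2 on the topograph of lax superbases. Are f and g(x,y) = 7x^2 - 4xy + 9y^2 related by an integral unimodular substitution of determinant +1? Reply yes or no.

D₁ = -236, D₂ = -236
f is negative-definite; reduce −f:
−f: translate: b→-2 (≡10 mod 12), so (6,10,14)→(6,-2,10)
−f: reduced (well bottom): (6,-2,10) with a≤c, −a<b≤a
flip sign back: reduced form of f is (-6,2,-10)
g: reduced (well bottom): (7,-4,9) with a≤c, −a<b≤a
reduced forms (-6, 2, -10) vs (7, -4, 9) ⇒ inequivalent

no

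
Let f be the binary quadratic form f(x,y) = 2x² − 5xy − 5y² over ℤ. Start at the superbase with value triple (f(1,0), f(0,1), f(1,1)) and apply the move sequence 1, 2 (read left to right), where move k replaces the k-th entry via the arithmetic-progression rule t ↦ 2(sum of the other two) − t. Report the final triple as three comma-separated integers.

start (2,-5,-8) = (f(1,0),f(0,1),f(1,1))
replace slot 1: 2·((-5)+(-8)) − 2 = -28 → (-28,-5,-8)
replace slot 2: 2·((-28)+(-8)) − (-5) = -67 → (-28,-67,-8)

-28,-67,-8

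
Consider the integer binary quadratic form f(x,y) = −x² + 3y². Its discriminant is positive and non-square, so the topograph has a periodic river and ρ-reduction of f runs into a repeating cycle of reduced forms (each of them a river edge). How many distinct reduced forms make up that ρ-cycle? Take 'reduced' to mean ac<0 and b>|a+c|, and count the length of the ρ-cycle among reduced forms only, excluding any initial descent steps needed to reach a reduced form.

D = 12, ⌊√D⌋ = 3
descent: ρ → (3,0,-1)
descent: ρ → (-1,2,2)  [lands on river]
river: ρ → (2,2,-1)
ρ-cycle length = 2 (tail of 2 descent steps not counted)

2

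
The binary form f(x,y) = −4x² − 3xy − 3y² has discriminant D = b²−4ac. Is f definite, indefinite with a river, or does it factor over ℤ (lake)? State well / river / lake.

D = b²−4ac = (-3)² − 4·(-4)·(-3) = -39
D < 0 ⇒ definite ⇒ every region one sign ⇒ single well

well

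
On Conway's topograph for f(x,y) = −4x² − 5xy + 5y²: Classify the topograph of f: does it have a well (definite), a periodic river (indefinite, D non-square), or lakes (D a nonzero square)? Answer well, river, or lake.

D = b²−4ac = (-5)² − 4·(-4)·5 = 105
D > 0 non-square ⇒ indefinite ⇒ periodic river

river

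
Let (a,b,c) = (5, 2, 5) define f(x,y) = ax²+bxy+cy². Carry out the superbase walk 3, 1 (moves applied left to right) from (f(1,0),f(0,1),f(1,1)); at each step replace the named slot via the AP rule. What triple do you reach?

start (5,5,12) = (f(1,0),f(0,1),f(1,1))
replace slot 3: 2·(5+5) − 12 = 8 → (5,5,8)
replace slot 1: 2·(5+8) − 5 = 21 → (21,5,8)

21,5,8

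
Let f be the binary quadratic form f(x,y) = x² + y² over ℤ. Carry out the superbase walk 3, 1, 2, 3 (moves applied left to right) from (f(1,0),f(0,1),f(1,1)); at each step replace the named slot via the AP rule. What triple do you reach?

start (1,1,2) = (f(1,0),f(0,1),f(1,1))
replace slot 3: 2·(1+1) − 2 = 2 → (1,1,2)
replace slot 1: 2·(1+2) − 1 = 5 → (5,1,2)
replace slot 2: 2·(5+2) − 1 = 13 → (5,13,2)
replace slot 3: 2·(5+13) − 2 = 34 → (5,13,34)

5,13,34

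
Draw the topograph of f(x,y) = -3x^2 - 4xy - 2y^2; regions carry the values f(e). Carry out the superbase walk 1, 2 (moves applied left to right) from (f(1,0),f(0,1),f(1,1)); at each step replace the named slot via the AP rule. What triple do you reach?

start (-3,-2,-9) = (f(1,0),f(0,1),f(1,1))
replace slot 1: 2·((-2)+(-9)) − (-3) = -19 → (-19,-2,-9)
replace slot 2: 2·((-19)+(-9)) − (-2) = -54 → (-19,-54,-9)

-19,-54,-9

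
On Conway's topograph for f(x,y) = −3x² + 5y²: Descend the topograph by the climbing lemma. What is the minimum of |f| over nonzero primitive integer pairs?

descent: ρ → (5,0,-3)
descent: ρ → (-3,6,2)  [lands on river]
river: ρ → (2,6,-3)
closes: descent 2, river 2
min |a| on river = 2

2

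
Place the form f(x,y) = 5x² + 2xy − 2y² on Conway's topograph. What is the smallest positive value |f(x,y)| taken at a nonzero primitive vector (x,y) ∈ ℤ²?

descent: ρ → (-2,6,1)  [lands on river]
river: ρ → (1,6,-2)
closes: descent 1, river 2
min |a| on river = 1

1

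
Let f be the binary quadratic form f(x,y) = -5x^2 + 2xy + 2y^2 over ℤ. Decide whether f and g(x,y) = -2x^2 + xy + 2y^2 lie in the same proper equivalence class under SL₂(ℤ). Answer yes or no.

D₁ = 44, D₂ = 17
discriminants differ ⇒ not SL₂(ℤ)-equivalent

no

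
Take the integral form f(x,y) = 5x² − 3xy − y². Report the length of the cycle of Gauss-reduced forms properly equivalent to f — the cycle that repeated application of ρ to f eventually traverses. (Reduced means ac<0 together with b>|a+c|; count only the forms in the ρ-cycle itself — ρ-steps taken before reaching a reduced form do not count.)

D = 29, ⌊√D⌋ = 5
descent: ρ → (-1,5,1)  [lands on river]
river: ρ → (1,5,-1)
ρ-cycle length = 2 (tail of 1 descent step not counted)

2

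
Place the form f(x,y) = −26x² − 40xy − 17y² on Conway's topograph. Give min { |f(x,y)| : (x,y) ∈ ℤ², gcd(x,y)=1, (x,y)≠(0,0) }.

translate: b→-12 (≡40 mod 52), so (26,40,17)→(26,-12,3)
flip: (26,-12,3)→(3,12,26)
translate: b→0 (≡12 mod 6), so (3,12,26)→(3,0,14)
reduced (well bottom): (3,0,14) with a≤c, −a<b≤a
well minimum |f| = |-3| = 3 (negative-definite)

3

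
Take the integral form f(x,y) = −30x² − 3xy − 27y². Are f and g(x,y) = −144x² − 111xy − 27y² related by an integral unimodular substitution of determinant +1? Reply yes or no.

D₁ = -3231, D₂ = -3231
f is negative-definite; reduce −f:
−f: flip: (30,3,27)→(27,-3,30)
−f: reduced (well bottom): (27,-3,30) with a≤c, −a<b≤a
flip sign back: reduced form of f is (-27,3,-30)
g is negative-definite; reduce −g:
−g: flip: (144,111,27)→(27,-111,144)
−g: translate: b→-3 (≡-111 mod 54), so (27,-111,144)→(27,-3,30)
−g: reduced (well bottom): (27,-3,30) with a≤c, −a<b≤a
flip sign back: reduced form of g is (-27,3,-30)
reduced forms (-27, 3, -30) vs (-27, 3, -30) ⇒ equivalent

yes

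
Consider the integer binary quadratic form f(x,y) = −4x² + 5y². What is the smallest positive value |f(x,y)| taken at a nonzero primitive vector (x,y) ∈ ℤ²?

descent: ρ → (5,0,-4)
descent: ρ → (-4,8,1)  [lands on river]
river: ρ → (1,8,-4)
closes: descent 2, river 2
min |a| on river = 1

1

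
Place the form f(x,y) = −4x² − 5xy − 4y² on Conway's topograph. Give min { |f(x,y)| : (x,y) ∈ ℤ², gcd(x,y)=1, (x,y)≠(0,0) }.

translate: b→-3 (≡5 mod 8), so (4,5,4)→(4,-3,3)
flip: (4,-3,3)→(3,3,4)
reduced (well bottom): (3,3,4) with a≤c, −a<b≤a
well minimum |f| = |-3| = 3 (negative-definite)

3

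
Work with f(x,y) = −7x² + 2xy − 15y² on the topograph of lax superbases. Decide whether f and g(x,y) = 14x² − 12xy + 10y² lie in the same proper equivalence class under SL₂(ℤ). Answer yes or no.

D₁ = -416, D₂ = -416
f is negative-definite; reduce −f:
−f: reduced (well bottom): (7,-2,15) with a≤c, −a<b≤a
flip sign back: reduced form of f is (-7,2,-15)
g: flip: (14,-12,10)→(10,12,14)
g: translate: b→-8 (≡12 mod 20), so (10,12,14)→(10,-8,12)
g: reduced (well bottom): (10,-8,12) with a≤c, −a<b≤a
reduced forms (-7, 2, -15) vs (10, -8, 12) ⇒ inequivalent

no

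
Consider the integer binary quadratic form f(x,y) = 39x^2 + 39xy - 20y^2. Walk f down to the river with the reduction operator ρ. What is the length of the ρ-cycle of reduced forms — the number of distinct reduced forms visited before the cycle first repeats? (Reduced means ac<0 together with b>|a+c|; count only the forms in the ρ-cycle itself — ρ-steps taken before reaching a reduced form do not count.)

D = 4641, ⌊√D⌋ = 68
river: ρ → (-20,41,37)
river: ρ → (37,33,-24)
river: ρ → (-24,63,7)
river: ρ → (7,63,-24)
river: ρ → (-24,33,37)
river: ρ → (37,41,-20)
river: ρ → (-20,39,39)
river: ρ → (39,39,-20)
ρ-cycle length = 8 (tail of 0 descent steps not counted)

8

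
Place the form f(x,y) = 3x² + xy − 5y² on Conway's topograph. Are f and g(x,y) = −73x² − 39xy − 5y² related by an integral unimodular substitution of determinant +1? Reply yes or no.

D₁ = 61, D₂ = 61
river cycle of f (length 6): (3, 7, -1), (-1, 7, 3), (3, 5, -3), (-3, 7, 1), (1, 7, -3), (-3, 5, 3)
river cycle of g (length 6): (3, 7, -1), (-1, 7, 3), (3, 5, -3), (-3, 7, 1), (1, 7, -3), (-3, 5, 3)
cycles coincide ⇒ equivalent

yes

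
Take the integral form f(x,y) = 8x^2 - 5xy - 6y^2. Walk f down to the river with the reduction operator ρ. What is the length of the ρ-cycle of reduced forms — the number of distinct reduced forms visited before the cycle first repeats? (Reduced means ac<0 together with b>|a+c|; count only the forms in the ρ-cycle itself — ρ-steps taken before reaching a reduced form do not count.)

D = 217, ⌊√D⌋ = 14
descent: ρ → (-6,5,8)  [lands on river]
river: ρ → (8,11,-3)
river: ρ → (-3,13,4)
river: ρ → (4,11,-6)
river: ρ → (-6,13,2)
river: ρ → (2,11,-12)
river: ρ → (-12,13,1)
river: ρ → (1,13,-12)
river: ρ → (-12,11,2)
river: ρ → (2,13,-6)
river: ρ → (-6,11,4)
river: ρ → (4,13,-3)
river: ρ → (-3,11,8)
river: ρ → (8,5,-6)
river: ρ → (-6,7,7)
river: ρ → (7,7,-6)
ρ-cycle length = 16 (tail of 1 descent step not counted)

16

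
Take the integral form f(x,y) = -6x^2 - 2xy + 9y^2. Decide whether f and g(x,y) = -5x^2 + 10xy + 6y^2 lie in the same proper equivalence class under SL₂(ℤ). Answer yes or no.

D₁ = 220, D₂ = 220
river cycle of f (length 4): (-6, 10, 5), (5, 10, -6), (-6, 14, 1), (1, 14, -6)
river cycle of g (length 4): (6, 14, -1), (-1, 14, 6), (6, 10, -5), (-5, 10, 6)
cycles differ ⇒ inequivalent

no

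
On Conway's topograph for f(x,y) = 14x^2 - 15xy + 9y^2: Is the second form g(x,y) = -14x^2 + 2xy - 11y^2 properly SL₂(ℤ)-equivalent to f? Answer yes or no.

D₁ = -279, D₂ = -612
discriminants differ ⇒ not SL₂(ℤ)-equivalent

no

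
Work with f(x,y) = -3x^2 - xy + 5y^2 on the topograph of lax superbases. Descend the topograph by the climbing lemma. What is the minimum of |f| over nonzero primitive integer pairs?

descent: ρ → (5,1,-3)
descent: ρ → (-3,5,3)  [lands on river]
river: ρ → (3,7,-1)
river: ρ → (-1,7,3)
river: ρ → (3,5,-3)
river: ρ → (-3,7,1)
river: ρ → (1,7,-3)
closes: descent 2, river 6
min |a| on river = 1

1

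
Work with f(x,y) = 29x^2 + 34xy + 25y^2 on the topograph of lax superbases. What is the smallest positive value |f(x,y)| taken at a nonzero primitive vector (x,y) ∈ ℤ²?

translate: b→-24 (≡34 mod 58), so (29,34,25)→(29,-24,20)
flip: (29,-24,20)→(20,24,29)
translate: b→-16 (≡24 mod 40), so (20,24,29)→(20,-16,25)
reduced (well bottom): (20,-16,25) with a≤c, −a<b≤a
well minimum = a = 20

20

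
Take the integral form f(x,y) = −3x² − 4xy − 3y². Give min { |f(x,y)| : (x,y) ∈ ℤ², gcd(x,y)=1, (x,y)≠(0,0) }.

translate: b→-2 (≡4 mod 6), so (3,4,3)→(3,-2,2)
flip: (3,-2,2)→(2,2,3)
reduced (well bottom): (2,2,3) with a≤c, −a<b≤a
well minimum |f| = |-2| = 2 (negative-definite)

2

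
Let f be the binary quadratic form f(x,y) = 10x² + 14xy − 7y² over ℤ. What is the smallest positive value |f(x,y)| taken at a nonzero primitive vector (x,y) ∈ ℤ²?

river: ρ → (-7,14,10)
river: ρ → (10,6,-11)
river: ρ → (-11,16,5)
river: ρ → (5,14,-14)
river: ρ → (-14,14,5)
river: ρ → (5,16,-11)
river: ρ → (-11,6,10)
river: ρ → (10,14,-7)
closes: descent 0, river 8
min |a| on river = 5

5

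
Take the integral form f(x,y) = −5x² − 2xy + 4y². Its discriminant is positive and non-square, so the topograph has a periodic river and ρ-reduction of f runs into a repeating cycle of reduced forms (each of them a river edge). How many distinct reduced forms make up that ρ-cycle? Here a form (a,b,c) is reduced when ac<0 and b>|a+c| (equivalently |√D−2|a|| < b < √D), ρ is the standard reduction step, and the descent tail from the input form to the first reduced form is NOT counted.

D = 84, ⌊√D⌋ = 9
descent: ρ → (4,2,-5)  [lands on river]
river: ρ → (-5,8,1)
river: ρ → (1,8,-5)
river: ρ → (-5,2,4)
river: ρ → (4,6,-3)
river: ρ → (-3,6,4)
ρ-cycle length = 6 (tail of 1 descent step not counted)

6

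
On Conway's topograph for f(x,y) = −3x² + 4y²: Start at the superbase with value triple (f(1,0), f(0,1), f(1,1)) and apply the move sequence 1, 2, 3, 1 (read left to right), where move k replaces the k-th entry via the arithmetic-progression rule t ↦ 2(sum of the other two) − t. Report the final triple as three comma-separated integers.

start (-3,4,1) = (f(1,0),f(0,1),f(1,1))
replace slot 1: 2·(4+1) − (-3) = 13 → (13,4,1)
replace slot 2: 2·(13+1) − 4 = 24 → (13,24,1)
replace slot 3: 2·(13+24) − 1 = 73 → (13,24,73)
replace slot 1: 2·(24+73) − 13 = 181 → (181,24,73)

181,24,73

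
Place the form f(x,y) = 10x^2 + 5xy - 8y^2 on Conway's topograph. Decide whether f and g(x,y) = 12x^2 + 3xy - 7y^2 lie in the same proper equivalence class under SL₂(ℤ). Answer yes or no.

D₁ = 345, D₂ = 345
river cycle of f (length 10): (-8, 11, 7), (7, 17, -2), (-2, 15, 15), (15, 15, -2), (-2, 17, 7), (7, 11, -8), (-8, 5, 10), (10, 15, -3), (-3, 15, 10), (10, 5, -8)
river cycle of g (length 10): (-7, 11, 8), (8, 5, -10), (-10, 15, 3), (3, 15, -10), (-10, 5, 8), (8, 11, -7), (-7, 17, 2), (2, 15, -15), (-15, 15, 2), (2, 17, -7)
cycles differ ⇒ inequivalent

no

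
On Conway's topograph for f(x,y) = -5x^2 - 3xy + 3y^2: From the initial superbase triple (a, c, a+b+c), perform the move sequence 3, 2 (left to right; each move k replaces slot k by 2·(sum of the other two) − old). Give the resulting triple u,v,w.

start (-5,3,-5) = (f(1,0),f(0,1),f(1,1))
replace slot 3: 2·((-5)+3) − (-5) = 1 → (-5,3,1)
replace slot 2: 2·((-5)+1) − 3 = -11 → (-5,-11,1)

-5,-11,1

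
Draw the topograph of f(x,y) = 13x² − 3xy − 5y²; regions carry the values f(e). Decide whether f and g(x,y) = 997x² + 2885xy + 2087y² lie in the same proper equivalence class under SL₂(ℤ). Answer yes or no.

D₁ = 269, D₂ = 269
river cycle of f (length 10): (-5, 13, 5), (5, 7, -11), (-11, 15, 1), (1, 15, -11), (-11, 7, 5), (5, 13, -5), (-5, 7, 11), (11, 15, -1), (-1, 15, 11), (11, 7, -5)
river cycle of g (length 10): (11, 7, -5), (-5, 13, 5), (5, 7, -11), (-11, 15, 1), (1, 15, -11), (-11, 7, 5), (5, 13, -5), (-5, 7, 11), (11, 15, -1), (-1, 15, 11)
cycles coincide ⇒ equivalent

yes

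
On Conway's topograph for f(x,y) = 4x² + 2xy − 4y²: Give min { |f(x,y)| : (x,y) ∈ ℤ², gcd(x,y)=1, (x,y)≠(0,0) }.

river: ρ → (-4,6,2)
river: ρ → (2,6,-4)
river: ρ → (-4,2,4)
river: ρ → (4,6,-2)
river: ρ → (-2,6,4)
river: ρ → (4,2,-4)
closes: descent 0, river 6
min |a| on river = 2

2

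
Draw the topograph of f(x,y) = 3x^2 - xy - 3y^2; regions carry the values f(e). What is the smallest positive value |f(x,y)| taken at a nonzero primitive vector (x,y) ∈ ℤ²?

descent: ρ → (-3,1,3)  [lands on river]
river: ρ → (3,5,-1)
river: ρ → (-1,5,3)
river: ρ → (3,1,-3)
river: ρ → (-3,5,1)
river: ρ → (1,5,-3)
closes: descent 1, river 6
min |a| on river = 1

1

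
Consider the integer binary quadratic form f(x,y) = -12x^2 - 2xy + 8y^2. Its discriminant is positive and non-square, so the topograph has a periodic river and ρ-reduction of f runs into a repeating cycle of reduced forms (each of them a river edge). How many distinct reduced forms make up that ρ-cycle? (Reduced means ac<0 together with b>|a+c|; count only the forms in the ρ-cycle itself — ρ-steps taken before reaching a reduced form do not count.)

D = 388, ⌊√D⌋ = 19
descent: ρ → (8,18,-2)  [lands on river]
river: ρ → (-2,18,8)
river: ρ → (8,14,-6)
river: ρ → (-6,10,12)
river: ρ → (12,14,-4)
river: ρ → (-4,18,4)
river: ρ → (4,14,-12)
river: ρ → (-12,10,6)
river: ρ → (6,14,-8)
river: ρ → (-8,18,2)
river: ρ → (2,18,-8)
river: ρ → (-8,14,6)
river: ρ → (6,10,-12)
river: ρ → (-12,14,4)
river: ρ → (4,18,-4)
river: ρ → (-4,14,12)
river: ρ → (12,10,-6)
river: ρ → (-6,14,8)
ρ-cycle length = 18 (tail of 1 descent step not counted)

18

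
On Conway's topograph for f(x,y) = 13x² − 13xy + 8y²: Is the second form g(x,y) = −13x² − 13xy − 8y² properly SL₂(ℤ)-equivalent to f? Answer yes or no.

D₁ = -247, D₂ = -247
f: translate: b→13 (≡-13 mod 26), so (13,-13,8)→(13,13,8)
f: flip: (13,13,8)→(8,-13,13)
f: translate: b→3 (≡-13 mod 16), so (8,-13,13)→(8,3,8)
f: reduced (well bottom): (8,3,8) with a≤c, −a<b≤a
g is negative-definite; reduce −g:
−g: flip: (13,13,8)→(8,-13,13)
−g: translate: b→3 (≡-13 mod 16), so (8,-13,13)→(8,3,8)
−g: reduced (well bottom): (8,3,8) with a≤c, −a<b≤a
flip sign back: reduced form of g is (-8,-3,-8)
reduced forms (8, 3, 8) vs (-8, -3, -8) ⇒ inequivalent

no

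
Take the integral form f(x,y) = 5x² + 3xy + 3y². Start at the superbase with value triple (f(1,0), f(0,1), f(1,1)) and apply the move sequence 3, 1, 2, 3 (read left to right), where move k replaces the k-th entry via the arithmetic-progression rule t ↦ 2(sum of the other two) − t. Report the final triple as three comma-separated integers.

start (5,3,11) = (f(1,0),f(0,1),f(1,1))
replace slot 3: 2·(5+3) − 11 = 5 → (5,3,5)
replace slot 1: 2·(3+5) − 5 = 11 → (11,3,5)
replace slot 2: 2·(11+5) − 3 = 29 → (11,29,5)
replace slot 3: 2·(11+29) − 5 = 75 → (11,29,75)

11,29,75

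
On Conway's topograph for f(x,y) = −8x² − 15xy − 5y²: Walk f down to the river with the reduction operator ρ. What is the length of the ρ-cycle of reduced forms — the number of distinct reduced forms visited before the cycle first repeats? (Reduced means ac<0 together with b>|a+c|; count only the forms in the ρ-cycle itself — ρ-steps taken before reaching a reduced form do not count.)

D = 65, ⌊√D⌋ = 8
descent: ρ → (-5,5,2)  [lands on river]
river: ρ → (2,7,-2)
river: ρ → (-2,5,5)
river: ρ → (5,5,-2)
river: ρ → (-2,7,2)
river: ρ → (2,5,-5)
ρ-cycle length = 6 (tail of 1 descent step not counted)

6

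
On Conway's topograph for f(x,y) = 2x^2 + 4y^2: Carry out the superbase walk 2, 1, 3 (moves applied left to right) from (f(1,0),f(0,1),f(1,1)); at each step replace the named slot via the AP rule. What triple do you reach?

start (2,4,6) = (f(1,0),f(0,1),f(1,1))
replace slot 2: 2·(2+6) − 4 = 12 → (2,12,6)
replace slot 1: 2·(12+6) − 2 = 34 → (34,12,6)
replace slot 3: 2·(34+12) − 6 = 86 → (34,12,86)

34,12,86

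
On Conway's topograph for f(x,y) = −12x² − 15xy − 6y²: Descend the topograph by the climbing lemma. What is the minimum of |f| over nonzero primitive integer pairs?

translate: b→-9 (≡15 mod 24), so (12,15,6)→(12,-9,3)
flip: (12,-9,3)→(3,9,12)
translate: b→3 (≡9 mod 6), so (3,9,12)→(3,3,6)
reduced (well bottom): (3,3,6) with a≤c, −a<b≤a
well minimum |f| = |-3| = 3 (negative-definite)

3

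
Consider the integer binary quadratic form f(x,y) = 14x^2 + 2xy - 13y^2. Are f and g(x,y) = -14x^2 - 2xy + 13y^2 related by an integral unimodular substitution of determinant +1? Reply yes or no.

D₁ = 732, D₂ = 732
river cycle of f (length 6): (-13, 24, 3), (3, 24, -13), (-13, 2, 14), (14, 26, -1), (-1, 26, 14), (14, 2, -13)
river cycle of g (length 6): (13, 2, -14), (-14, 26, 1), (1, 26, -14), (-14, 2, 13), (13, 24, -3), (-3, 24, 13)
cycles differ ⇒ inequivalent

no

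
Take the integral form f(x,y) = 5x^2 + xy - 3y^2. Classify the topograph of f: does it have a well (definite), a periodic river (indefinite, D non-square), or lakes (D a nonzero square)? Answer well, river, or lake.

D = b²−4ac = 1² − 4·5·(-3) = 61
D > 0 non-square ⇒ indefinite ⇒ periodic river

river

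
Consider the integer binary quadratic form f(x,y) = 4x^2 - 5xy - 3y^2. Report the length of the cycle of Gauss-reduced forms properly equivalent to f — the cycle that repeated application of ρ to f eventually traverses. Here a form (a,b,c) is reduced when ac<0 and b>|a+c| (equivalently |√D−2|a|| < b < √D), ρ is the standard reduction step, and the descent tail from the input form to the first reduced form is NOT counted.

D = 73, ⌊√D⌋ = 8
descent: ρ → (-3,5,4)  [lands on river]
river: ρ → (4,3,-4)
river: ρ → (-4,5,3)
river: ρ → (3,7,-2)
river: ρ → (-2,5,6)
river: ρ → (6,7,-1)
river: ρ → (-1,7,6)
river: ρ → (6,5,-2)
river: ρ → (-2,7,3)
river: ρ → (3,5,-4)
river: ρ → (-4,3,4)
river: ρ → (4,5,-3)
river: ρ → (-3,7,2)
river: ρ → (2,5,-6)
river: ρ → (-6,7,1)
river: ρ → (1,7,-6)
river: ρ → (-6,5,2)
river: ρ → (2,7,-3)
ρ-cycle length = 18 (tail of 1 descent step not counted)

18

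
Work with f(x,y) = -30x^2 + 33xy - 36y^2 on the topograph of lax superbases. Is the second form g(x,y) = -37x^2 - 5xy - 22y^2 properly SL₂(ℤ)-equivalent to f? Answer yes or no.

D₁ = -3231, D₂ = -3231
f is negative-definite; reduce −f:
−f: translate: b→27 (≡-33 mod 60), so (30,-33,36)→(30,27,33)
−f: reduced (well bottom): (30,27,33) with a≤c, −a<b≤a
flip sign back: reduced form of f is (-30,-27,-33)
g is negative-definite; reduce −g:
−g: flip: (37,5,22)→(22,-5,37)
−g: reduced (well bottom): (22,-5,37) with a≤c, −a<b≤a
flip sign back: reduced form of g is (-22,5,-37)
reduced forms (-30, -27, -33) vs (-22, 5, -37) ⇒ inequivalent

no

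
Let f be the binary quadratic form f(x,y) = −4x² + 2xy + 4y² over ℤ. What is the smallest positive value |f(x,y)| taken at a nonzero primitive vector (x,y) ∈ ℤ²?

river: ρ → (4,6,-2)
river: ρ → (-2,6,4)
river: ρ → (4,2,-4)
river: ρ → (-4,6,2)
river: ρ → (2,6,-4)
river: ρ → (-4,2,4)
closes: descent 0, river 6
min |a| on river = 2

2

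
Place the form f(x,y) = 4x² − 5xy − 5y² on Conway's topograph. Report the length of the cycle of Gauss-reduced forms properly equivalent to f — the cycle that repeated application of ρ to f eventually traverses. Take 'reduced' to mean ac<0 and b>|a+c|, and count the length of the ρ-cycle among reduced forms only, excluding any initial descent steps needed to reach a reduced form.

D = 105, ⌊√D⌋ = 10
descent: ρ → (-5,5,4)  [lands on river]
river: ρ → (4,3,-6)
river: ρ → (-6,9,1)
river: ρ → (1,9,-6)
river: ρ → (-6,3,4)
river: ρ → (4,5,-5)
ρ-cycle length = 6 (tail of 1 descent step not counted)

6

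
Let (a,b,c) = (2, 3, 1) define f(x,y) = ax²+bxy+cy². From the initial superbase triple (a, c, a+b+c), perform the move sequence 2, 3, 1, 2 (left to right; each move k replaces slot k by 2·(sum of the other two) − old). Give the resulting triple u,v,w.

start (2,1,6) = (f(1,0),f(0,1),f(1,1))
replace slot 2: 2·(2+6) − 1 = 15 → (2,15,6)
replace slot 3: 2·(2+15) − 6 = 28 → (2,15,28)
replace slot 1: 2·(15+28) − 2 = 84 → (84,15,28)
replace slot 2: 2·(84+28) − 15 = 209 → (84,209,28)

84,209,28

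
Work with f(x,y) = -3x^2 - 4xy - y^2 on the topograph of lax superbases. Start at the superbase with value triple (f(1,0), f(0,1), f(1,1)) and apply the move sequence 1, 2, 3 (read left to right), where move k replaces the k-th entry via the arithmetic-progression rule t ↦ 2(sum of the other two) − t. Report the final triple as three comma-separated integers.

start (-3,-1,-8) = (f(1,0),f(0,1),f(1,1))
replace slot 1: 2·((-1)+(-8)) − (-3) = -15 → (-15,-1,-8)
replace slot 2: 2·((-15)+(-8)) − (-1) = -45 → (-15,-45,-8)
replace slot 3: 2·((-15)+(-45)) − (-8) = -112 → (-15,-45,-112)

-15,-45,-112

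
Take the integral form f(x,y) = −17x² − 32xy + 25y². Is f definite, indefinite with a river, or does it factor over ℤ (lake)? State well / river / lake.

D = b²−4ac = (-32)² − 4·(-17)·25 = 2724
D > 0 non-square ⇒ indefinite ⇒ periodic river

river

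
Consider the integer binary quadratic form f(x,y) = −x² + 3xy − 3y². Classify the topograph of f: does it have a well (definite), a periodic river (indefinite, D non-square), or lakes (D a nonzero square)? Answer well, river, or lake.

D = b²−4ac = 3² − 4·(-1)·(-3) = -3
D < 0 ⇒ definite ⇒ every region one sign ⇒ single well

well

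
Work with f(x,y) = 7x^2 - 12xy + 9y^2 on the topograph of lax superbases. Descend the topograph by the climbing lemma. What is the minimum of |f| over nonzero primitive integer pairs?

translate: b→2 (≡-12 mod 14), so (7,-12,9)→(7,2,4)
flip: (7,2,4)→(4,-2,7)
reduced (well bottom): (4,-2,7) with a≤c, −a<b≤a
well minimum = a = 4

4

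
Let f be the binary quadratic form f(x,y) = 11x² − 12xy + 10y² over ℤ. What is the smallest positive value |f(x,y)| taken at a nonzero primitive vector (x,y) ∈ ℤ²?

translate: b→10 (≡-12 mod 22), so (11,-12,10)→(11,10,9)
flip: (11,10,9)→(9,-10,11)
translate: b→8 (≡-10 mod 18), so (9,-10,11)→(9,8,10)
reduced (well bottom): (9,8,10) with a≤c, −a<b≤a
well minimum = a = 9

9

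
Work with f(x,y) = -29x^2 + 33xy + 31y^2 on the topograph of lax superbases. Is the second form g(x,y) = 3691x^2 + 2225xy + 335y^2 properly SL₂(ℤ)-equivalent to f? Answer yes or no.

D₁ = 4685, D₂ = 4685
river cycle of f (length 22): (31, 29, -31), (-31, 33, 29), (29, 25, -35), (-35, 45, 19), (19, 31, -49), (-49, 67, 1), (1, 67, -49), (-49, 31, 19), (19, 45, -35), (-35, 25, 29), … (12 more)
river cycle of g (length 22): (31, 29, -31), (-31, 33, 29), (29, 25, -35), (-35, 45, 19), (19, 31, -49), (-49, 67, 1), (1, 67, -49), (-49, 31, 19), (19, 45, -35), (-35, 25, 29), … (12 more)
cycles coincide ⇒ equivalent

yes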